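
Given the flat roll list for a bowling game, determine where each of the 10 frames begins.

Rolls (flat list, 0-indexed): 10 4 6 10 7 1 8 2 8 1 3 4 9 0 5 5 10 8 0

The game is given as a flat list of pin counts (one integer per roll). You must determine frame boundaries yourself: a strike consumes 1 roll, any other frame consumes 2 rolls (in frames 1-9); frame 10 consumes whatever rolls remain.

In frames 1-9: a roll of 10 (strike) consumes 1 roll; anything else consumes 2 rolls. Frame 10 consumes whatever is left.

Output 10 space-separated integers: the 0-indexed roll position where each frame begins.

Answer: 0 1 3 4 6 8 10 12 14 16

Derivation:
Frame 1 starts at roll index 0: roll=10 (strike), consumes 1 roll
Frame 2 starts at roll index 1: rolls=4,6 (sum=10), consumes 2 rolls
Frame 3 starts at roll index 3: roll=10 (strike), consumes 1 roll
Frame 4 starts at roll index 4: rolls=7,1 (sum=8), consumes 2 rolls
Frame 5 starts at roll index 6: rolls=8,2 (sum=10), consumes 2 rolls
Frame 6 starts at roll index 8: rolls=8,1 (sum=9), consumes 2 rolls
Frame 7 starts at roll index 10: rolls=3,4 (sum=7), consumes 2 rolls
Frame 8 starts at roll index 12: rolls=9,0 (sum=9), consumes 2 rolls
Frame 9 starts at roll index 14: rolls=5,5 (sum=10), consumes 2 rolls
Frame 10 starts at roll index 16: 3 remaining rolls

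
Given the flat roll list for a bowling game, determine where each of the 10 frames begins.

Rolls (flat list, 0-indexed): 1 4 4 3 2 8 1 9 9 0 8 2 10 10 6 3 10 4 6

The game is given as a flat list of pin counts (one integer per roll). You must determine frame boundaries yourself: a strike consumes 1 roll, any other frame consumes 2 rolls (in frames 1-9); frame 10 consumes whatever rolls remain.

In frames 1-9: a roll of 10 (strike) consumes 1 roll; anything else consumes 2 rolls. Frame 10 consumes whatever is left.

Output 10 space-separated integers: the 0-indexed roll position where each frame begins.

Frame 1 starts at roll index 0: rolls=1,4 (sum=5), consumes 2 rolls
Frame 2 starts at roll index 2: rolls=4,3 (sum=7), consumes 2 rolls
Frame 3 starts at roll index 4: rolls=2,8 (sum=10), consumes 2 rolls
Frame 4 starts at roll index 6: rolls=1,9 (sum=10), consumes 2 rolls
Frame 5 starts at roll index 8: rolls=9,0 (sum=9), consumes 2 rolls
Frame 6 starts at roll index 10: rolls=8,2 (sum=10), consumes 2 rolls
Frame 7 starts at roll index 12: roll=10 (strike), consumes 1 roll
Frame 8 starts at roll index 13: roll=10 (strike), consumes 1 roll
Frame 9 starts at roll index 14: rolls=6,3 (sum=9), consumes 2 rolls
Frame 10 starts at roll index 16: 3 remaining rolls

Answer: 0 2 4 6 8 10 12 13 14 16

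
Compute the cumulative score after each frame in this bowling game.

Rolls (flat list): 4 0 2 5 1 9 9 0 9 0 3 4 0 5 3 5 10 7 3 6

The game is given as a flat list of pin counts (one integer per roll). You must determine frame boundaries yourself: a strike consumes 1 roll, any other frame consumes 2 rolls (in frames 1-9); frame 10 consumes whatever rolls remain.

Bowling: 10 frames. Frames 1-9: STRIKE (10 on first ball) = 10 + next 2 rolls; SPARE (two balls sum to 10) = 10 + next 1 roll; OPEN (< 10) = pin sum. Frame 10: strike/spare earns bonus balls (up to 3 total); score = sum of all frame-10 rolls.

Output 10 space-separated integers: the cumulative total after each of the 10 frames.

Answer: 4 11 30 39 48 55 60 68 88 104

Derivation:
Frame 1: OPEN (4+0=4). Cumulative: 4
Frame 2: OPEN (2+5=7). Cumulative: 11
Frame 3: SPARE (1+9=10). 10 + next roll (9) = 19. Cumulative: 30
Frame 4: OPEN (9+0=9). Cumulative: 39
Frame 5: OPEN (9+0=9). Cumulative: 48
Frame 6: OPEN (3+4=7). Cumulative: 55
Frame 7: OPEN (0+5=5). Cumulative: 60
Frame 8: OPEN (3+5=8). Cumulative: 68
Frame 9: STRIKE. 10 + next two rolls (7+3) = 20. Cumulative: 88
Frame 10: SPARE. Sum of all frame-10 rolls (7+3+6) = 16. Cumulative: 104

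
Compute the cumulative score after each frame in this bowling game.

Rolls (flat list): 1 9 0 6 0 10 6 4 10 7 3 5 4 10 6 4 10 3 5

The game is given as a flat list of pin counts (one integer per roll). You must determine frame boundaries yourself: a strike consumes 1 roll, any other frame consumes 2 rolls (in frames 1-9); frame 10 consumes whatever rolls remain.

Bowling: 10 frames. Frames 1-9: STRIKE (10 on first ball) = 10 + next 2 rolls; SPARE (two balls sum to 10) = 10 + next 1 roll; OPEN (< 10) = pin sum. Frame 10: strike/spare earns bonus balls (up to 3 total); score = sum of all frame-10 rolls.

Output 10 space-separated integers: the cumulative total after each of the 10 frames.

Answer: 10 16 32 52 72 87 96 116 136 154

Derivation:
Frame 1: SPARE (1+9=10). 10 + next roll (0) = 10. Cumulative: 10
Frame 2: OPEN (0+6=6). Cumulative: 16
Frame 3: SPARE (0+10=10). 10 + next roll (6) = 16. Cumulative: 32
Frame 4: SPARE (6+4=10). 10 + next roll (10) = 20. Cumulative: 52
Frame 5: STRIKE. 10 + next two rolls (7+3) = 20. Cumulative: 72
Frame 6: SPARE (7+3=10). 10 + next roll (5) = 15. Cumulative: 87
Frame 7: OPEN (5+4=9). Cumulative: 96
Frame 8: STRIKE. 10 + next two rolls (6+4) = 20. Cumulative: 116
Frame 9: SPARE (6+4=10). 10 + next roll (10) = 20. Cumulative: 136
Frame 10: STRIKE. Sum of all frame-10 rolls (10+3+5) = 18. Cumulative: 154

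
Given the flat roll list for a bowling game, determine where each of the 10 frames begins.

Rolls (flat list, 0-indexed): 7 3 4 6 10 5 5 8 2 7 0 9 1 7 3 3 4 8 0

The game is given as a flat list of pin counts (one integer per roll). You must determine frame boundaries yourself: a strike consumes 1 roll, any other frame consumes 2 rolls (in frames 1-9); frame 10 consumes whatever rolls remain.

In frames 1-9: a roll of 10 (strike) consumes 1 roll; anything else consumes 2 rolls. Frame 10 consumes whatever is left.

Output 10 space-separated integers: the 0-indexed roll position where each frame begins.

Frame 1 starts at roll index 0: rolls=7,3 (sum=10), consumes 2 rolls
Frame 2 starts at roll index 2: rolls=4,6 (sum=10), consumes 2 rolls
Frame 3 starts at roll index 4: roll=10 (strike), consumes 1 roll
Frame 4 starts at roll index 5: rolls=5,5 (sum=10), consumes 2 rolls
Frame 5 starts at roll index 7: rolls=8,2 (sum=10), consumes 2 rolls
Frame 6 starts at roll index 9: rolls=7,0 (sum=7), consumes 2 rolls
Frame 7 starts at roll index 11: rolls=9,1 (sum=10), consumes 2 rolls
Frame 8 starts at roll index 13: rolls=7,3 (sum=10), consumes 2 rolls
Frame 9 starts at roll index 15: rolls=3,4 (sum=7), consumes 2 rolls
Frame 10 starts at roll index 17: 2 remaining rolls

Answer: 0 2 4 5 7 9 11 13 15 17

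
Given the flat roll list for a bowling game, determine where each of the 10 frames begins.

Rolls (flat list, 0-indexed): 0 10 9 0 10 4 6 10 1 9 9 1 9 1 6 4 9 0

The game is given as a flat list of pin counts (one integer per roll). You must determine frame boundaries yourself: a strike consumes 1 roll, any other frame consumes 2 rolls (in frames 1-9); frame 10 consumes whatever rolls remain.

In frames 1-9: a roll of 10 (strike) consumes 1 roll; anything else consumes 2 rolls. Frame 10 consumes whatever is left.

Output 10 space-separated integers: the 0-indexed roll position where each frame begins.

Frame 1 starts at roll index 0: rolls=0,10 (sum=10), consumes 2 rolls
Frame 2 starts at roll index 2: rolls=9,0 (sum=9), consumes 2 rolls
Frame 3 starts at roll index 4: roll=10 (strike), consumes 1 roll
Frame 4 starts at roll index 5: rolls=4,6 (sum=10), consumes 2 rolls
Frame 5 starts at roll index 7: roll=10 (strike), consumes 1 roll
Frame 6 starts at roll index 8: rolls=1,9 (sum=10), consumes 2 rolls
Frame 7 starts at roll index 10: rolls=9,1 (sum=10), consumes 2 rolls
Frame 8 starts at roll index 12: rolls=9,1 (sum=10), consumes 2 rolls
Frame 9 starts at roll index 14: rolls=6,4 (sum=10), consumes 2 rolls
Frame 10 starts at roll index 16: 2 remaining rolls

Answer: 0 2 4 5 7 8 10 12 14 16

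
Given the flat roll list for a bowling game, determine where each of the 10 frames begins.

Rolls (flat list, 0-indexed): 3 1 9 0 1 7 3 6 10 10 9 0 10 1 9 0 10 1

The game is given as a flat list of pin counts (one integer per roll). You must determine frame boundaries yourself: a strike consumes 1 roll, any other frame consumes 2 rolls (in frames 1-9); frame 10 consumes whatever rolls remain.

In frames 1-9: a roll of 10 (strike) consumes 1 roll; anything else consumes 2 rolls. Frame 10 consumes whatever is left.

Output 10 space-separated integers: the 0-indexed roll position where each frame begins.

Frame 1 starts at roll index 0: rolls=3,1 (sum=4), consumes 2 rolls
Frame 2 starts at roll index 2: rolls=9,0 (sum=9), consumes 2 rolls
Frame 3 starts at roll index 4: rolls=1,7 (sum=8), consumes 2 rolls
Frame 4 starts at roll index 6: rolls=3,6 (sum=9), consumes 2 rolls
Frame 5 starts at roll index 8: roll=10 (strike), consumes 1 roll
Frame 6 starts at roll index 9: roll=10 (strike), consumes 1 roll
Frame 7 starts at roll index 10: rolls=9,0 (sum=9), consumes 2 rolls
Frame 8 starts at roll index 12: roll=10 (strike), consumes 1 roll
Frame 9 starts at roll index 13: rolls=1,9 (sum=10), consumes 2 rolls
Frame 10 starts at roll index 15: 3 remaining rolls

Answer: 0 2 4 6 8 9 10 12 13 15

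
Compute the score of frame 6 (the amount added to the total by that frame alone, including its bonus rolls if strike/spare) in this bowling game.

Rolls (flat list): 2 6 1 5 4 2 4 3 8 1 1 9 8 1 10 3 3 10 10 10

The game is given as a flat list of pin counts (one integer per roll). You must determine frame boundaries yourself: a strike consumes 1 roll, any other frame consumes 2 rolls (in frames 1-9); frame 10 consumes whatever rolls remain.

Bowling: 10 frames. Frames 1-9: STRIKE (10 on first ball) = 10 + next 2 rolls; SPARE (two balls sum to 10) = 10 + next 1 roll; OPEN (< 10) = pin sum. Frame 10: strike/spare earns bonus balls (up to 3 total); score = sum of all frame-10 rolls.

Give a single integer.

Frame 1: OPEN (2+6=8). Cumulative: 8
Frame 2: OPEN (1+5=6). Cumulative: 14
Frame 3: OPEN (4+2=6). Cumulative: 20
Frame 4: OPEN (4+3=7). Cumulative: 27
Frame 5: OPEN (8+1=9). Cumulative: 36
Frame 6: SPARE (1+9=10). 10 + next roll (8) = 18. Cumulative: 54
Frame 7: OPEN (8+1=9). Cumulative: 63
Frame 8: STRIKE. 10 + next two rolls (3+3) = 16. Cumulative: 79

Answer: 18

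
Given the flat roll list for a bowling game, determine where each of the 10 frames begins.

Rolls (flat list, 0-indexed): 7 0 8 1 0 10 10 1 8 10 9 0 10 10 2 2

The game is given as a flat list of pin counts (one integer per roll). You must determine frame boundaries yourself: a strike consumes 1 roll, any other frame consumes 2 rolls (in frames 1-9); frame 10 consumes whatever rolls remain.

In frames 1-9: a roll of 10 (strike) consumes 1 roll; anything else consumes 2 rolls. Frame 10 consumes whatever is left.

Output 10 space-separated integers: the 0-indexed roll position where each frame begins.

Frame 1 starts at roll index 0: rolls=7,0 (sum=7), consumes 2 rolls
Frame 2 starts at roll index 2: rolls=8,1 (sum=9), consumes 2 rolls
Frame 3 starts at roll index 4: rolls=0,10 (sum=10), consumes 2 rolls
Frame 4 starts at roll index 6: roll=10 (strike), consumes 1 roll
Frame 5 starts at roll index 7: rolls=1,8 (sum=9), consumes 2 rolls
Frame 6 starts at roll index 9: roll=10 (strike), consumes 1 roll
Frame 7 starts at roll index 10: rolls=9,0 (sum=9), consumes 2 rolls
Frame 8 starts at roll index 12: roll=10 (strike), consumes 1 roll
Frame 9 starts at roll index 13: roll=10 (strike), consumes 1 roll
Frame 10 starts at roll index 14: 2 remaining rolls

Answer: 0 2 4 6 7 9 10 12 13 14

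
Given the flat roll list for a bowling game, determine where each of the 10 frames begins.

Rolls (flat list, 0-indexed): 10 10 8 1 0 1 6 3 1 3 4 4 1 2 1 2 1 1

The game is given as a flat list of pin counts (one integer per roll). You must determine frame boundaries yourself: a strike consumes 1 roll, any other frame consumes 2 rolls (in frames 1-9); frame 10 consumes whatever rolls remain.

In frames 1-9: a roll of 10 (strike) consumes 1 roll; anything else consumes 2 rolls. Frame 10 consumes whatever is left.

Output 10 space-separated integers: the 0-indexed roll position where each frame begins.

Answer: 0 1 2 4 6 8 10 12 14 16

Derivation:
Frame 1 starts at roll index 0: roll=10 (strike), consumes 1 roll
Frame 2 starts at roll index 1: roll=10 (strike), consumes 1 roll
Frame 3 starts at roll index 2: rolls=8,1 (sum=9), consumes 2 rolls
Frame 4 starts at roll index 4: rolls=0,1 (sum=1), consumes 2 rolls
Frame 5 starts at roll index 6: rolls=6,3 (sum=9), consumes 2 rolls
Frame 6 starts at roll index 8: rolls=1,3 (sum=4), consumes 2 rolls
Frame 7 starts at roll index 10: rolls=4,4 (sum=8), consumes 2 rolls
Frame 8 starts at roll index 12: rolls=1,2 (sum=3), consumes 2 rolls
Frame 9 starts at roll index 14: rolls=1,2 (sum=3), consumes 2 rolls
Frame 10 starts at roll index 16: 2 remaining rolls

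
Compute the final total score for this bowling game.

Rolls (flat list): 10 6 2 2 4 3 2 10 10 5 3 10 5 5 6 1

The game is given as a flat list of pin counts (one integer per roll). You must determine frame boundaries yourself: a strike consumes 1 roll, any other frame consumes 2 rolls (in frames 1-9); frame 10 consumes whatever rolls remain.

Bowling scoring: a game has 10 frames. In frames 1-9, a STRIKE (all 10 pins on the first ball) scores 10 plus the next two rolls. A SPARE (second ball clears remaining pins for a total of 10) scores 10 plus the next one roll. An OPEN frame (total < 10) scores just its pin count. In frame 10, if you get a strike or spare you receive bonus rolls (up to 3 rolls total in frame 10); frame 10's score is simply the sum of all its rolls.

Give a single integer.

Frame 1: STRIKE. 10 + next two rolls (6+2) = 18. Cumulative: 18
Frame 2: OPEN (6+2=8). Cumulative: 26
Frame 3: OPEN (2+4=6). Cumulative: 32
Frame 4: OPEN (3+2=5). Cumulative: 37
Frame 5: STRIKE. 10 + next two rolls (10+5) = 25. Cumulative: 62
Frame 6: STRIKE. 10 + next two rolls (5+3) = 18. Cumulative: 80
Frame 7: OPEN (5+3=8). Cumulative: 88
Frame 8: STRIKE. 10 + next two rolls (5+5) = 20. Cumulative: 108
Frame 9: SPARE (5+5=10). 10 + next roll (6) = 16. Cumulative: 124
Frame 10: OPEN. Sum of all frame-10 rolls (6+1) = 7. Cumulative: 131

Answer: 131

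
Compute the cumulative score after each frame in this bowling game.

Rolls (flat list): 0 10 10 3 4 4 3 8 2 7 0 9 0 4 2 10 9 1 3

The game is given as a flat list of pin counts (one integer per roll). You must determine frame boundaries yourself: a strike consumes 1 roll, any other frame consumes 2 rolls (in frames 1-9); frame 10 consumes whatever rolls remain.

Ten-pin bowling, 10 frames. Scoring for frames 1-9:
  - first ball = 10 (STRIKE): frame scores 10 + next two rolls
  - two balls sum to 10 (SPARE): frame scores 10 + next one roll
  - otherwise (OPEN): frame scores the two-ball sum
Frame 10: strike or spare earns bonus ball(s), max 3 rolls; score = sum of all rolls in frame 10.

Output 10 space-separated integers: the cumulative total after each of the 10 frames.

Frame 1: SPARE (0+10=10). 10 + next roll (10) = 20. Cumulative: 20
Frame 2: STRIKE. 10 + next two rolls (3+4) = 17. Cumulative: 37
Frame 3: OPEN (3+4=7). Cumulative: 44
Frame 4: OPEN (4+3=7). Cumulative: 51
Frame 5: SPARE (8+2=10). 10 + next roll (7) = 17. Cumulative: 68
Frame 6: OPEN (7+0=7). Cumulative: 75
Frame 7: OPEN (9+0=9). Cumulative: 84
Frame 8: OPEN (4+2=6). Cumulative: 90
Frame 9: STRIKE. 10 + next two rolls (9+1) = 20. Cumulative: 110
Frame 10: SPARE. Sum of all frame-10 rolls (9+1+3) = 13. Cumulative: 123

Answer: 20 37 44 51 68 75 84 90 110 123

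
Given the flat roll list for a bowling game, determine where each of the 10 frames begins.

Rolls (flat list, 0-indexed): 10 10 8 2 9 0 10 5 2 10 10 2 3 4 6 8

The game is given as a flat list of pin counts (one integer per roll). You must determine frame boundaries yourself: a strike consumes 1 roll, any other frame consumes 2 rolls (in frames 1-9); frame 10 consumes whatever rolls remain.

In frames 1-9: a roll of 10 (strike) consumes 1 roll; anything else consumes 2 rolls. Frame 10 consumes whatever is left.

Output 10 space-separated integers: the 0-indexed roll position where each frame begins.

Answer: 0 1 2 4 6 7 9 10 11 13

Derivation:
Frame 1 starts at roll index 0: roll=10 (strike), consumes 1 roll
Frame 2 starts at roll index 1: roll=10 (strike), consumes 1 roll
Frame 3 starts at roll index 2: rolls=8,2 (sum=10), consumes 2 rolls
Frame 4 starts at roll index 4: rolls=9,0 (sum=9), consumes 2 rolls
Frame 5 starts at roll index 6: roll=10 (strike), consumes 1 roll
Frame 6 starts at roll index 7: rolls=5,2 (sum=7), consumes 2 rolls
Frame 7 starts at roll index 9: roll=10 (strike), consumes 1 roll
Frame 8 starts at roll index 10: roll=10 (strike), consumes 1 roll
Frame 9 starts at roll index 11: rolls=2,3 (sum=5), consumes 2 rolls
Frame 10 starts at roll index 13: 3 remaining rolls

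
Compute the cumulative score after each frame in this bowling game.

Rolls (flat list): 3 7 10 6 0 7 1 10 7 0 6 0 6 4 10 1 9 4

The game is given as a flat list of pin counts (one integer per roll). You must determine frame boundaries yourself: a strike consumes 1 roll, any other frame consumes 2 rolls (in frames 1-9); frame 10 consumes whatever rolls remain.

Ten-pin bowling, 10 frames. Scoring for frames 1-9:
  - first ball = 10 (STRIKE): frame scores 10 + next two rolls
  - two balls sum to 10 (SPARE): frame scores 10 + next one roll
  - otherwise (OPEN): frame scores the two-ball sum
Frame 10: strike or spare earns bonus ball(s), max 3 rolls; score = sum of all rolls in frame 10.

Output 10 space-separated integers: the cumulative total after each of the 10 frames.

Frame 1: SPARE (3+7=10). 10 + next roll (10) = 20. Cumulative: 20
Frame 2: STRIKE. 10 + next two rolls (6+0) = 16. Cumulative: 36
Frame 3: OPEN (6+0=6). Cumulative: 42
Frame 4: OPEN (7+1=8). Cumulative: 50
Frame 5: STRIKE. 10 + next two rolls (7+0) = 17. Cumulative: 67
Frame 6: OPEN (7+0=7). Cumulative: 74
Frame 7: OPEN (6+0=6). Cumulative: 80
Frame 8: SPARE (6+4=10). 10 + next roll (10) = 20. Cumulative: 100
Frame 9: STRIKE. 10 + next two rolls (1+9) = 20. Cumulative: 120
Frame 10: SPARE. Sum of all frame-10 rolls (1+9+4) = 14. Cumulative: 134

Answer: 20 36 42 50 67 74 80 100 120 134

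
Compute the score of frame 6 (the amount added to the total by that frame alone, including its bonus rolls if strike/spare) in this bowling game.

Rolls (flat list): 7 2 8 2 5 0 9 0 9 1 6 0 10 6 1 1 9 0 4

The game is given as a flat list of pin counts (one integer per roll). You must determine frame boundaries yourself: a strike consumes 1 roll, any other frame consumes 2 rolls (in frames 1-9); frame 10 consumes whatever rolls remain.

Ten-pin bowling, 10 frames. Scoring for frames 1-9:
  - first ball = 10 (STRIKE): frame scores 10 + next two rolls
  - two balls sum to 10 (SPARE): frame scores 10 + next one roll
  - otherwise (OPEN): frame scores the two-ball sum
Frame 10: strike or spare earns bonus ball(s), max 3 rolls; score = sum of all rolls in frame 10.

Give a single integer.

Frame 1: OPEN (7+2=9). Cumulative: 9
Frame 2: SPARE (8+2=10). 10 + next roll (5) = 15. Cumulative: 24
Frame 3: OPEN (5+0=5). Cumulative: 29
Frame 4: OPEN (9+0=9). Cumulative: 38
Frame 5: SPARE (9+1=10). 10 + next roll (6) = 16. Cumulative: 54
Frame 6: OPEN (6+0=6). Cumulative: 60
Frame 7: STRIKE. 10 + next two rolls (6+1) = 17. Cumulative: 77
Frame 8: OPEN (6+1=7). Cumulative: 84

Answer: 6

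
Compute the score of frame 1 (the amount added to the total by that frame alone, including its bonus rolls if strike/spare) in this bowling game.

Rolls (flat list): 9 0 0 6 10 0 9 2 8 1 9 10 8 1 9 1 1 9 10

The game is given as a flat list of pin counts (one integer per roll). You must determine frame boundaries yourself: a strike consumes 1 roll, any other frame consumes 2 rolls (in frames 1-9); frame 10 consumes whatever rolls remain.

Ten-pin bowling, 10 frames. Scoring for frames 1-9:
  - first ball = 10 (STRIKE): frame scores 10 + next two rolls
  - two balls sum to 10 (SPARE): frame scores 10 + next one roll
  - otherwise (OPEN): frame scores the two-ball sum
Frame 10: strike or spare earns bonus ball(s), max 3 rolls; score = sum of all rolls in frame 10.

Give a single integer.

Answer: 9

Derivation:
Frame 1: OPEN (9+0=9). Cumulative: 9
Frame 2: OPEN (0+6=6). Cumulative: 15
Frame 3: STRIKE. 10 + next two rolls (0+9) = 19. Cumulative: 34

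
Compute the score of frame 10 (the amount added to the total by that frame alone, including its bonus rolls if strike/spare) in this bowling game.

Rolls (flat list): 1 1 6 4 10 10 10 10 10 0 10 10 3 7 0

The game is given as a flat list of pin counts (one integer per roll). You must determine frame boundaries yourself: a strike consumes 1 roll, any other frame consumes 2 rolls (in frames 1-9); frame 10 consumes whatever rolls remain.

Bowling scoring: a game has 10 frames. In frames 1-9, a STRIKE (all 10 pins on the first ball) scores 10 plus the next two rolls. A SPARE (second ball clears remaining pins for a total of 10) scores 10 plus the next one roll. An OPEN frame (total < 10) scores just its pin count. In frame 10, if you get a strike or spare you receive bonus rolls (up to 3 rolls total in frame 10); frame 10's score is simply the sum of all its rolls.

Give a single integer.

Answer: 10

Derivation:
Frame 1: OPEN (1+1=2). Cumulative: 2
Frame 2: SPARE (6+4=10). 10 + next roll (10) = 20. Cumulative: 22
Frame 3: STRIKE. 10 + next two rolls (10+10) = 30. Cumulative: 52
Frame 4: STRIKE. 10 + next two rolls (10+10) = 30. Cumulative: 82
Frame 5: STRIKE. 10 + next two rolls (10+10) = 30. Cumulative: 112
Frame 6: STRIKE. 10 + next two rolls (10+0) = 20. Cumulative: 132
Frame 7: STRIKE. 10 + next two rolls (0+10) = 20. Cumulative: 152
Frame 8: SPARE (0+10=10). 10 + next roll (10) = 20. Cumulative: 172
Frame 9: STRIKE. 10 + next two rolls (3+7) = 20. Cumulative: 192
Frame 10: SPARE. Sum of all frame-10 rolls (3+7+0) = 10. Cumulative: 202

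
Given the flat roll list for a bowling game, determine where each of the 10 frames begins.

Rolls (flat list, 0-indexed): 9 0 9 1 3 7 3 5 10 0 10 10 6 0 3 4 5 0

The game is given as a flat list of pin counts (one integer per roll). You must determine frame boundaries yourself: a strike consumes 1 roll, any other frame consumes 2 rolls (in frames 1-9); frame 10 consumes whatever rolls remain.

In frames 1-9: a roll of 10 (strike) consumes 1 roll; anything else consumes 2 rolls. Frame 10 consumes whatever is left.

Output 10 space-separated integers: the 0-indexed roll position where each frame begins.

Frame 1 starts at roll index 0: rolls=9,0 (sum=9), consumes 2 rolls
Frame 2 starts at roll index 2: rolls=9,1 (sum=10), consumes 2 rolls
Frame 3 starts at roll index 4: rolls=3,7 (sum=10), consumes 2 rolls
Frame 4 starts at roll index 6: rolls=3,5 (sum=8), consumes 2 rolls
Frame 5 starts at roll index 8: roll=10 (strike), consumes 1 roll
Frame 6 starts at roll index 9: rolls=0,10 (sum=10), consumes 2 rolls
Frame 7 starts at roll index 11: roll=10 (strike), consumes 1 roll
Frame 8 starts at roll index 12: rolls=6,0 (sum=6), consumes 2 rolls
Frame 9 starts at roll index 14: rolls=3,4 (sum=7), consumes 2 rolls
Frame 10 starts at roll index 16: 2 remaining rolls

Answer: 0 2 4 6 8 9 11 12 14 16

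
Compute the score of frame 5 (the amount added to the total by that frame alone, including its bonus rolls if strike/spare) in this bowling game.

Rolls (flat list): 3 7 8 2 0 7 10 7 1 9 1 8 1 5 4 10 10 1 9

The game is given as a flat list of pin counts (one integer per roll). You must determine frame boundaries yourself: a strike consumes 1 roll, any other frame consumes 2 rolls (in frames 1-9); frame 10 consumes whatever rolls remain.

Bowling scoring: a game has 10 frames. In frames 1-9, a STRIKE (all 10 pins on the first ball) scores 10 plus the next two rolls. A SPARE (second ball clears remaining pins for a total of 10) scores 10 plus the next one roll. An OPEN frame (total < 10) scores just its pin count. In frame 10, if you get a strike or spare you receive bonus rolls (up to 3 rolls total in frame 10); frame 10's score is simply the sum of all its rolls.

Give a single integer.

Frame 1: SPARE (3+7=10). 10 + next roll (8) = 18. Cumulative: 18
Frame 2: SPARE (8+2=10). 10 + next roll (0) = 10. Cumulative: 28
Frame 3: OPEN (0+7=7). Cumulative: 35
Frame 4: STRIKE. 10 + next two rolls (7+1) = 18. Cumulative: 53
Frame 5: OPEN (7+1=8). Cumulative: 61
Frame 6: SPARE (9+1=10). 10 + next roll (8) = 18. Cumulative: 79
Frame 7: OPEN (8+1=9). Cumulative: 88

Answer: 8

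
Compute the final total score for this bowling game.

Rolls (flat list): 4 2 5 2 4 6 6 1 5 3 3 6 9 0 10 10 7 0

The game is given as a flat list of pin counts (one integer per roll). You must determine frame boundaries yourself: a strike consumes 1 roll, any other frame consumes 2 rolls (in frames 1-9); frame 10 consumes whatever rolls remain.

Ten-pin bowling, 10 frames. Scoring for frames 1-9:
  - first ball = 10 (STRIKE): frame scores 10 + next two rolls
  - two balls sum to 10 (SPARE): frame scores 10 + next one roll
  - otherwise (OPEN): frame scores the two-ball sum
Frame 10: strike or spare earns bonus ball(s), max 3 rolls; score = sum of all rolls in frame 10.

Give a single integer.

Frame 1: OPEN (4+2=6). Cumulative: 6
Frame 2: OPEN (5+2=7). Cumulative: 13
Frame 3: SPARE (4+6=10). 10 + next roll (6) = 16. Cumulative: 29
Frame 4: OPEN (6+1=7). Cumulative: 36
Frame 5: OPEN (5+3=8). Cumulative: 44
Frame 6: OPEN (3+6=9). Cumulative: 53
Frame 7: OPEN (9+0=9). Cumulative: 62
Frame 8: STRIKE. 10 + next two rolls (10+7) = 27. Cumulative: 89
Frame 9: STRIKE. 10 + next two rolls (7+0) = 17. Cumulative: 106
Frame 10: OPEN. Sum of all frame-10 rolls (7+0) = 7. Cumulative: 113

Answer: 113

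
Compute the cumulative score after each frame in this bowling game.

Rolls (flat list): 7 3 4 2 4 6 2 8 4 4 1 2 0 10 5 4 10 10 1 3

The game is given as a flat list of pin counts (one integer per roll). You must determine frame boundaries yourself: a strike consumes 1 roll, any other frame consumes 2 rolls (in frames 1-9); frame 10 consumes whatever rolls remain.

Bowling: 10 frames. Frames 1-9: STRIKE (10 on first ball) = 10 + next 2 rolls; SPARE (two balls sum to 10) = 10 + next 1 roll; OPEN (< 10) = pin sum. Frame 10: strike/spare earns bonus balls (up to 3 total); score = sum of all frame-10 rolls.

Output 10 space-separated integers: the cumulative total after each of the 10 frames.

Answer: 14 20 32 46 54 57 72 81 102 116

Derivation:
Frame 1: SPARE (7+3=10). 10 + next roll (4) = 14. Cumulative: 14
Frame 2: OPEN (4+2=6). Cumulative: 20
Frame 3: SPARE (4+6=10). 10 + next roll (2) = 12. Cumulative: 32
Frame 4: SPARE (2+8=10). 10 + next roll (4) = 14. Cumulative: 46
Frame 5: OPEN (4+4=8). Cumulative: 54
Frame 6: OPEN (1+2=3). Cumulative: 57
Frame 7: SPARE (0+10=10). 10 + next roll (5) = 15. Cumulative: 72
Frame 8: OPEN (5+4=9). Cumulative: 81
Frame 9: STRIKE. 10 + next two rolls (10+1) = 21. Cumulative: 102
Frame 10: STRIKE. Sum of all frame-10 rolls (10+1+3) = 14. Cumulative: 116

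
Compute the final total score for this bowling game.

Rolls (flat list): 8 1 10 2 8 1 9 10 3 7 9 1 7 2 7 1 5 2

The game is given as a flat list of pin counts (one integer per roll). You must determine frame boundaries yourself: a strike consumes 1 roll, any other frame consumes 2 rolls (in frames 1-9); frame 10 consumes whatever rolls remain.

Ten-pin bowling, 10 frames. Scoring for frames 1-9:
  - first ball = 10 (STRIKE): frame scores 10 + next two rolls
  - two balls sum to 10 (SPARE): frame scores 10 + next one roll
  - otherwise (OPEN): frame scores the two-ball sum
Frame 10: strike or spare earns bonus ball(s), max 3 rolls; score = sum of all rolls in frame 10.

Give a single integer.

Answer: 140

Derivation:
Frame 1: OPEN (8+1=9). Cumulative: 9
Frame 2: STRIKE. 10 + next two rolls (2+8) = 20. Cumulative: 29
Frame 3: SPARE (2+8=10). 10 + next roll (1) = 11. Cumulative: 40
Frame 4: SPARE (1+9=10). 10 + next roll (10) = 20. Cumulative: 60
Frame 5: STRIKE. 10 + next two rolls (3+7) = 20. Cumulative: 80
Frame 6: SPARE (3+7=10). 10 + next roll (9) = 19. Cumulative: 99
Frame 7: SPARE (9+1=10). 10 + next roll (7) = 17. Cumulative: 116
Frame 8: OPEN (7+2=9). Cumulative: 125
Frame 9: OPEN (7+1=8). Cumulative: 133
Frame 10: OPEN. Sum of all frame-10 rolls (5+2) = 7. Cumulative: 140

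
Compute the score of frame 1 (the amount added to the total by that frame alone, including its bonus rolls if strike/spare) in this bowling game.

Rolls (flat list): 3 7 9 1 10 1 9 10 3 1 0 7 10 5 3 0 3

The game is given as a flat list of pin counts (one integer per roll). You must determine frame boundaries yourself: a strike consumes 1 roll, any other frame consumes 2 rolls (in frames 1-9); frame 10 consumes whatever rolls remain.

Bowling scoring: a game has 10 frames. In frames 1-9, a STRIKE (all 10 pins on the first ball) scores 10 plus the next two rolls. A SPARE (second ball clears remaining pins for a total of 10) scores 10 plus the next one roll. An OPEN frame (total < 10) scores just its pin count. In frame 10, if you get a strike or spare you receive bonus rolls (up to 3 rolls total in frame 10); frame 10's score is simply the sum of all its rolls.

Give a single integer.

Frame 1: SPARE (3+7=10). 10 + next roll (9) = 19. Cumulative: 19
Frame 2: SPARE (9+1=10). 10 + next roll (10) = 20. Cumulative: 39
Frame 3: STRIKE. 10 + next two rolls (1+9) = 20. Cumulative: 59

Answer: 19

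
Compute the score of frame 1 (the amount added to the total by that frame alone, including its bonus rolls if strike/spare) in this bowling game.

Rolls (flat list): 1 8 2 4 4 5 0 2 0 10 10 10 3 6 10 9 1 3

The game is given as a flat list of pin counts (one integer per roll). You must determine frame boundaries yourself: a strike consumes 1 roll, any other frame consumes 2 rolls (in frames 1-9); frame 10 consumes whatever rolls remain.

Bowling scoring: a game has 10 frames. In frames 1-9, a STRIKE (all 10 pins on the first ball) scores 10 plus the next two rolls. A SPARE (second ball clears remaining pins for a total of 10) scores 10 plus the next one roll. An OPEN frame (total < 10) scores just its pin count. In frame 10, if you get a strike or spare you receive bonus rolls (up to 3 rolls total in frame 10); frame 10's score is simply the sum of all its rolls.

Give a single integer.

Answer: 9

Derivation:
Frame 1: OPEN (1+8=9). Cumulative: 9
Frame 2: OPEN (2+4=6). Cumulative: 15
Frame 3: OPEN (4+5=9). Cumulative: 24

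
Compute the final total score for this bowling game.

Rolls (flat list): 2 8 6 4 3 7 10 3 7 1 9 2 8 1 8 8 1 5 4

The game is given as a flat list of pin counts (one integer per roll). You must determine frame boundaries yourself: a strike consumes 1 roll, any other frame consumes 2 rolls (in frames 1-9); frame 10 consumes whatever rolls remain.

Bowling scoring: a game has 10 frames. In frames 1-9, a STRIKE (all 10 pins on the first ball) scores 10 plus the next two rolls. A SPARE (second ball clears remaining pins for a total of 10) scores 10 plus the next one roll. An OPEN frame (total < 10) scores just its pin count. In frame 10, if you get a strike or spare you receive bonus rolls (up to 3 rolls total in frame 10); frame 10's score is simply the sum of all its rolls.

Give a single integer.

Frame 1: SPARE (2+8=10). 10 + next roll (6) = 16. Cumulative: 16
Frame 2: SPARE (6+4=10). 10 + next roll (3) = 13. Cumulative: 29
Frame 3: SPARE (3+7=10). 10 + next roll (10) = 20. Cumulative: 49
Frame 4: STRIKE. 10 + next two rolls (3+7) = 20. Cumulative: 69
Frame 5: SPARE (3+7=10). 10 + next roll (1) = 11. Cumulative: 80
Frame 6: SPARE (1+9=10). 10 + next roll (2) = 12. Cumulative: 92
Frame 7: SPARE (2+8=10). 10 + next roll (1) = 11. Cumulative: 103
Frame 8: OPEN (1+8=9). Cumulative: 112
Frame 9: OPEN (8+1=9). Cumulative: 121
Frame 10: OPEN. Sum of all frame-10 rolls (5+4) = 9. Cumulative: 130

Answer: 130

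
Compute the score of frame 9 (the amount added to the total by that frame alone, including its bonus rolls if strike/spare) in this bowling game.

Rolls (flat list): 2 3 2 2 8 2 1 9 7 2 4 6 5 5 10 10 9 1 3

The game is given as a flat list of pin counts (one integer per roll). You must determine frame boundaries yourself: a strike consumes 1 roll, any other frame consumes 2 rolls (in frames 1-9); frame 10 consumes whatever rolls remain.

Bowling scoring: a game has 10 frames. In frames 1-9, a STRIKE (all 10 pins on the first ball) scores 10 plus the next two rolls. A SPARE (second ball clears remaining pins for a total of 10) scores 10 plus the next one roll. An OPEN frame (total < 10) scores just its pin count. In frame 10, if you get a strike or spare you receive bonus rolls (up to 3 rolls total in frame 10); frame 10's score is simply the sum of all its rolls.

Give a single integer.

Answer: 20

Derivation:
Frame 1: OPEN (2+3=5). Cumulative: 5
Frame 2: OPEN (2+2=4). Cumulative: 9
Frame 3: SPARE (8+2=10). 10 + next roll (1) = 11. Cumulative: 20
Frame 4: SPARE (1+9=10). 10 + next roll (7) = 17. Cumulative: 37
Frame 5: OPEN (7+2=9). Cumulative: 46
Frame 6: SPARE (4+6=10). 10 + next roll (5) = 15. Cumulative: 61
Frame 7: SPARE (5+5=10). 10 + next roll (10) = 20. Cumulative: 81
Frame 8: STRIKE. 10 + next two rolls (10+9) = 29. Cumulative: 110
Frame 9: STRIKE. 10 + next two rolls (9+1) = 20. Cumulative: 130
Frame 10: SPARE. Sum of all frame-10 rolls (9+1+3) = 13. Cumulative: 143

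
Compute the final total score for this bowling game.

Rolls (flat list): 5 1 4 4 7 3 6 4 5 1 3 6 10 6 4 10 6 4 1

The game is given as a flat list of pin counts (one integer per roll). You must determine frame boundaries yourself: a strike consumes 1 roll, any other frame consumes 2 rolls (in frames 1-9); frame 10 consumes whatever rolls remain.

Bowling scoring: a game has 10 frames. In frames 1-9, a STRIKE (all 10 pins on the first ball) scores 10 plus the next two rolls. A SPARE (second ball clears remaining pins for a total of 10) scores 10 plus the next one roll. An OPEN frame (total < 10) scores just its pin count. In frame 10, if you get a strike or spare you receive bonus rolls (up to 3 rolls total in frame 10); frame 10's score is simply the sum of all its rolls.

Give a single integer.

Answer: 131

Derivation:
Frame 1: OPEN (5+1=6). Cumulative: 6
Frame 2: OPEN (4+4=8). Cumulative: 14
Frame 3: SPARE (7+3=10). 10 + next roll (6) = 16. Cumulative: 30
Frame 4: SPARE (6+4=10). 10 + next roll (5) = 15. Cumulative: 45
Frame 5: OPEN (5+1=6). Cumulative: 51
Frame 6: OPEN (3+6=9). Cumulative: 60
Frame 7: STRIKE. 10 + next two rolls (6+4) = 20. Cumulative: 80
Frame 8: SPARE (6+4=10). 10 + next roll (10) = 20. Cumulative: 100
Frame 9: STRIKE. 10 + next two rolls (6+4) = 20. Cumulative: 120
Frame 10: SPARE. Sum of all frame-10 rolls (6+4+1) = 11. Cumulative: 131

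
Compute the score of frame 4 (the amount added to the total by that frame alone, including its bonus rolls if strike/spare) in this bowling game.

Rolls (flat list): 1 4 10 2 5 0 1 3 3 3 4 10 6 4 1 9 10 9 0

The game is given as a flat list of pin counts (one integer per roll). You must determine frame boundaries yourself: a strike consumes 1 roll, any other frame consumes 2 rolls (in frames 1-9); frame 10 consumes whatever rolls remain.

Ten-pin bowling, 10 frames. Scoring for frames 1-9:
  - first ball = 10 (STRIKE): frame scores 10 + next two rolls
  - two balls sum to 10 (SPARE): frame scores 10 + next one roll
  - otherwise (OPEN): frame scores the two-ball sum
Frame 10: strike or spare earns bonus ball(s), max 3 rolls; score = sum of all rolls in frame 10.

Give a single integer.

Answer: 1

Derivation:
Frame 1: OPEN (1+4=5). Cumulative: 5
Frame 2: STRIKE. 10 + next two rolls (2+5) = 17. Cumulative: 22
Frame 3: OPEN (2+5=7). Cumulative: 29
Frame 4: OPEN (0+1=1). Cumulative: 30
Frame 5: OPEN (3+3=6). Cumulative: 36
Frame 6: OPEN (3+4=7). Cumulative: 43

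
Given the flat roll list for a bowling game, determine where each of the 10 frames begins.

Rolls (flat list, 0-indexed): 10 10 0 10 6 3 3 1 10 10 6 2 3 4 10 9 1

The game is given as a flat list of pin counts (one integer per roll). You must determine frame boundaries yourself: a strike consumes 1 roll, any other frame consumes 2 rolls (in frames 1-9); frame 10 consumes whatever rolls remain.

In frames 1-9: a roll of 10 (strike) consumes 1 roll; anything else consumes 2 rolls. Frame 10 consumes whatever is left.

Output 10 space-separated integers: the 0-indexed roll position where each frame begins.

Frame 1 starts at roll index 0: roll=10 (strike), consumes 1 roll
Frame 2 starts at roll index 1: roll=10 (strike), consumes 1 roll
Frame 3 starts at roll index 2: rolls=0,10 (sum=10), consumes 2 rolls
Frame 4 starts at roll index 4: rolls=6,3 (sum=9), consumes 2 rolls
Frame 5 starts at roll index 6: rolls=3,1 (sum=4), consumes 2 rolls
Frame 6 starts at roll index 8: roll=10 (strike), consumes 1 roll
Frame 7 starts at roll index 9: roll=10 (strike), consumes 1 roll
Frame 8 starts at roll index 10: rolls=6,2 (sum=8), consumes 2 rolls
Frame 9 starts at roll index 12: rolls=3,4 (sum=7), consumes 2 rolls
Frame 10 starts at roll index 14: 3 remaining rolls

Answer: 0 1 2 4 6 8 9 10 12 14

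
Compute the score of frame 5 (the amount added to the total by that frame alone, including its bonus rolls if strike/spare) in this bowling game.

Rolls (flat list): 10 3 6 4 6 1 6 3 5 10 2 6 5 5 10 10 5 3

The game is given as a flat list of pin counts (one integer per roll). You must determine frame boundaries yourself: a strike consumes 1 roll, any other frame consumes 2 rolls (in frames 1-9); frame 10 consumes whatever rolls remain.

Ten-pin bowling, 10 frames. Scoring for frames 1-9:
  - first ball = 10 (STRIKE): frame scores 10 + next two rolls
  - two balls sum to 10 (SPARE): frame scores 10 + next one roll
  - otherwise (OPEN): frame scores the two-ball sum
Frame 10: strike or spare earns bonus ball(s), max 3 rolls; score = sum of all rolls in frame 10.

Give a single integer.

Answer: 8

Derivation:
Frame 1: STRIKE. 10 + next two rolls (3+6) = 19. Cumulative: 19
Frame 2: OPEN (3+6=9). Cumulative: 28
Frame 3: SPARE (4+6=10). 10 + next roll (1) = 11. Cumulative: 39
Frame 4: OPEN (1+6=7). Cumulative: 46
Frame 5: OPEN (3+5=8). Cumulative: 54
Frame 6: STRIKE. 10 + next two rolls (2+6) = 18. Cumulative: 72
Frame 7: OPEN (2+6=8). Cumulative: 80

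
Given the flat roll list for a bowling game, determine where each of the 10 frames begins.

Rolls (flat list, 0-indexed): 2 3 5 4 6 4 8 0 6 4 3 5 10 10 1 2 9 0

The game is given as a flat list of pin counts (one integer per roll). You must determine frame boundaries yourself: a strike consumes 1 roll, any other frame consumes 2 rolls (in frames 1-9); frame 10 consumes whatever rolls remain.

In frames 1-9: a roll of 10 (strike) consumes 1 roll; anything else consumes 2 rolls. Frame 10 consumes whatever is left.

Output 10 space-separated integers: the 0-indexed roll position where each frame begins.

Answer: 0 2 4 6 8 10 12 13 14 16

Derivation:
Frame 1 starts at roll index 0: rolls=2,3 (sum=5), consumes 2 rolls
Frame 2 starts at roll index 2: rolls=5,4 (sum=9), consumes 2 rolls
Frame 3 starts at roll index 4: rolls=6,4 (sum=10), consumes 2 rolls
Frame 4 starts at roll index 6: rolls=8,0 (sum=8), consumes 2 rolls
Frame 5 starts at roll index 8: rolls=6,4 (sum=10), consumes 2 rolls
Frame 6 starts at roll index 10: rolls=3,5 (sum=8), consumes 2 rolls
Frame 7 starts at roll index 12: roll=10 (strike), consumes 1 roll
Frame 8 starts at roll index 13: roll=10 (strike), consumes 1 roll
Frame 9 starts at roll index 14: rolls=1,2 (sum=3), consumes 2 rolls
Frame 10 starts at roll index 16: 2 remaining rolls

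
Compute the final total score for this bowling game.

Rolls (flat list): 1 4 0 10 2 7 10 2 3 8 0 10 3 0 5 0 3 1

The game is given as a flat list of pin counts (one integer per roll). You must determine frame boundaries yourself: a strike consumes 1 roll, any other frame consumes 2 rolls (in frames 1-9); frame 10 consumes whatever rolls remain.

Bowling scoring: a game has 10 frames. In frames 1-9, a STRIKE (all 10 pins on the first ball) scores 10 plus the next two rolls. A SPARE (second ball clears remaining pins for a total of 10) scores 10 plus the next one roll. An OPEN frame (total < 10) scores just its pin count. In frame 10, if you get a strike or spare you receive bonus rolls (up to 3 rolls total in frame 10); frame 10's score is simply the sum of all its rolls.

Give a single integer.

Answer: 79

Derivation:
Frame 1: OPEN (1+4=5). Cumulative: 5
Frame 2: SPARE (0+10=10). 10 + next roll (2) = 12. Cumulative: 17
Frame 3: OPEN (2+7=9). Cumulative: 26
Frame 4: STRIKE. 10 + next two rolls (2+3) = 15. Cumulative: 41
Frame 5: OPEN (2+3=5). Cumulative: 46
Frame 6: OPEN (8+0=8). Cumulative: 54
Frame 7: STRIKE. 10 + next two rolls (3+0) = 13. Cumulative: 67
Frame 8: OPEN (3+0=3). Cumulative: 70
Frame 9: OPEN (5+0=5). Cumulative: 75
Frame 10: OPEN. Sum of all frame-10 rolls (3+1) = 4. Cumulative: 79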